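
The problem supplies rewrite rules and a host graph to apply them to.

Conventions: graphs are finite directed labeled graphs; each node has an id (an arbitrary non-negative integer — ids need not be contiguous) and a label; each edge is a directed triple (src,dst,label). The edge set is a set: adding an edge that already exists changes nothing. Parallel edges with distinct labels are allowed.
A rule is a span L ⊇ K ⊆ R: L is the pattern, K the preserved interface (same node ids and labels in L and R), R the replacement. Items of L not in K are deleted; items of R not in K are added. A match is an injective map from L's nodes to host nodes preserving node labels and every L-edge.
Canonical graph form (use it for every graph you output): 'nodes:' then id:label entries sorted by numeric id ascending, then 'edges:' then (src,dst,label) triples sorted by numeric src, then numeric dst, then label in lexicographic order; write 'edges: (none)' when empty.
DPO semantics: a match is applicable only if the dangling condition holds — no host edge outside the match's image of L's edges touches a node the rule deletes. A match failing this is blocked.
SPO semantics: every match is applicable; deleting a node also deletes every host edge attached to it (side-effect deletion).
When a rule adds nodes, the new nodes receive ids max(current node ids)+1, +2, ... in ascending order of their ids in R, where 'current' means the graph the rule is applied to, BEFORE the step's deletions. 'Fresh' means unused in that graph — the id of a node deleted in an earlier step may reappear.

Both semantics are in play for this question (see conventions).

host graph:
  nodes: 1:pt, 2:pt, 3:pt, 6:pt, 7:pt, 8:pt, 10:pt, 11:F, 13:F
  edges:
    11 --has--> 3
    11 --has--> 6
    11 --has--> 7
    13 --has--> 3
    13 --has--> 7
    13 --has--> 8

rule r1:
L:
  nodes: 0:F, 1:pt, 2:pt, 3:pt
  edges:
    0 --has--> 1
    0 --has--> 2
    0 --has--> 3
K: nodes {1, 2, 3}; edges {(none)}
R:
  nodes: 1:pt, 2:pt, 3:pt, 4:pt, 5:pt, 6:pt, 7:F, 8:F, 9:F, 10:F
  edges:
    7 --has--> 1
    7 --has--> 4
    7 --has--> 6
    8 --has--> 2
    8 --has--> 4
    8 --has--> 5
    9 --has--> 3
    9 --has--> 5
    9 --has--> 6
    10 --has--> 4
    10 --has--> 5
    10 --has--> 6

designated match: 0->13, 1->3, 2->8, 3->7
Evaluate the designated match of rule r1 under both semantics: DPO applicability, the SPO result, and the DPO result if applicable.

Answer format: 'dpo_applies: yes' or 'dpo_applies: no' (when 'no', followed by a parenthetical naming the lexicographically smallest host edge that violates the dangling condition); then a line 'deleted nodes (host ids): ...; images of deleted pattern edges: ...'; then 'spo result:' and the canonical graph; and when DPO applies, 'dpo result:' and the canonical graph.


dpo_applies: yes
deleted nodes (host ids): 13; images of deleted pattern edges: (13,3,has); (13,7,has); (13,8,has)
spo result:
nodes: 1:pt, 2:pt, 3:pt, 6:pt, 7:pt, 8:pt, 10:pt, 11:F, 14:pt, 15:pt, 16:pt, 17:F, 18:F, 19:F, 20:F
edges: (11,3,has); (11,6,has); (11,7,has); (17,3,has); (17,14,has); (17,16,has); (18,8,has); (18,14,has); (18,15,has); (19,7,has); (19,15,has); (19,16,has); (20,14,has); (20,15,has); (20,16,has)
dpo result:
nodes: 1:pt, 2:pt, 3:pt, 6:pt, 7:pt, 8:pt, 10:pt, 11:F, 14:pt, 15:pt, 16:pt, 17:F, 18:F, 19:F, 20:F
edges: (11,3,has); (11,6,has); (11,7,has); (17,3,has); (17,14,has); (17,16,has); (18,8,has); (18,14,has); (18,15,has); (19,7,has); (19,15,has); (19,16,has); (20,14,has); (20,15,has); (20,16,has)


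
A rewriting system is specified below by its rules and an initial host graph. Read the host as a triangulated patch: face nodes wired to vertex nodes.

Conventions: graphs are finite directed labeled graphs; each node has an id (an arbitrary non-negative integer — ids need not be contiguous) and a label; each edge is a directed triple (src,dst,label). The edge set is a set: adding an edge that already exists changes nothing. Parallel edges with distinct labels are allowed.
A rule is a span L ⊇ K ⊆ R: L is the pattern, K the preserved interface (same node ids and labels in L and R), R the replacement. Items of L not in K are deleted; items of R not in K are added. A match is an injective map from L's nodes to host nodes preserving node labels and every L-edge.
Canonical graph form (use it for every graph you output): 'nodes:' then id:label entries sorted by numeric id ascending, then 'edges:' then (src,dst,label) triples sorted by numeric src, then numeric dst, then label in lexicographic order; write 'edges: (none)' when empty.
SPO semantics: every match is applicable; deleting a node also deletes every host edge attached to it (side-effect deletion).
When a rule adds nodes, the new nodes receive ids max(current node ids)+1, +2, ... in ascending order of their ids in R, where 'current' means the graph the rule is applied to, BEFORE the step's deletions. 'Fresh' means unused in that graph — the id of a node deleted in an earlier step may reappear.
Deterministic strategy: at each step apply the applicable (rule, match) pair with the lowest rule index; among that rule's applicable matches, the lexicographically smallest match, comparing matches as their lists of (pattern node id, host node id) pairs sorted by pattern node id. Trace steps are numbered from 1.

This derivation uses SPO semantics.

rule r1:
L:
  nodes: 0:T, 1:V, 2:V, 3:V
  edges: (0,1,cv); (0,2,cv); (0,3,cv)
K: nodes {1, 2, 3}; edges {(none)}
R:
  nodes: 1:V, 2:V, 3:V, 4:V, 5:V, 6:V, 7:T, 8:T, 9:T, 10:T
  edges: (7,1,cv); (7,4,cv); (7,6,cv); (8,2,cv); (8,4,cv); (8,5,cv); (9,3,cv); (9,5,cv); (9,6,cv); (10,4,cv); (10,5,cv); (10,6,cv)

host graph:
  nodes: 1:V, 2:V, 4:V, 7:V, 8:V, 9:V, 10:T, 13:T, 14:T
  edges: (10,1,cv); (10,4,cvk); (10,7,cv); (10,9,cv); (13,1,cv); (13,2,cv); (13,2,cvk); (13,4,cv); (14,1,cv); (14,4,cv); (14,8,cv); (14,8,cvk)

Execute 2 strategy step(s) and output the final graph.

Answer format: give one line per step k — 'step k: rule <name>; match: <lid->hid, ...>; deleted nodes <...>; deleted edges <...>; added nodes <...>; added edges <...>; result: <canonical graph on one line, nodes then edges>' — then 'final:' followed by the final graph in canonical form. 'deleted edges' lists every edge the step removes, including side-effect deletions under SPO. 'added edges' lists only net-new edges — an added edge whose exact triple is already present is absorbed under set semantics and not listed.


step 1: rule r1; match: 0->10, 1->1, 2->7, 3->9; deleted nodes 10; deleted edges (10,1,cv); (10,4,cvk); (10,7,cv); (10,9,cv); added nodes 15, 16, 17, 18, 19, 20, 21; added edges (18,1,cv); (18,15,cv); (18,17,cv); (19,7,cv); (19,15,cv); (19,16,cv); (20,9,cv); (20,16,cv); (20,17,cv); (21,15,cv); (21,16,cv); (21,17,cv); result: nodes: 1:V, 2:V, 4:V, 7:V, 8:V, 9:V, 13:T, 14:T, 15:V, 16:V, 17:V, 18:T, 19:T, 20:T, 21:T edges: (13,1,cv); (13,2,cv); (13,2,cvk); (13,4,cv); (14,1,cv); (14,4,cv); (14,8,cv); (14,8,cvk); (18,1,cv); (18,15,cv); (18,17,cv); (19,7,cv); (19,15,cv); (19,16,cv); (20,9,cv); (20,16,cv); (20,17,cv); (21,15,cv); (21,16,cv); (21,17,cv)
step 2: rule r1; match: 0->13, 1->1, 2->2, 3->4; deleted nodes 13; deleted edges (13,1,cv); (13,2,cv); (13,2,cvk); (13,4,cv); added nodes 22, 23, 24, 25, 26, 27, 28; added edges (25,1,cv); (25,22,cv); (25,24,cv); (26,2,cv); (26,22,cv); (26,23,cv); (27,4,cv); (27,23,cv); (27,24,cv); (28,22,cv); (28,23,cv); (28,24,cv); result: nodes: 1:V, 2:V, 4:V, 7:V, 8:V, 9:V, 14:T, 15:V, 16:V, 17:V, 18:T, 19:T, 20:T, 21:T, 22:V, 23:V, 24:V, 25:T, 26:T, 27:T, 28:T edges: (14,1,cv); (14,4,cv); (14,8,cv); (14,8,cvk); (18,1,cv); (18,15,cv); (18,17,cv); (19,7,cv); (19,15,cv); (19,16,cv); (20,9,cv); (20,16,cv); (20,17,cv); (21,15,cv); (21,16,cv); (21,17,cv); (25,1,cv); (25,22,cv); (25,24,cv); (26,2,cv); (26,22,cv); (26,23,cv); (27,4,cv); (27,23,cv); (27,24,cv); (28,22,cv); (28,23,cv); (28,24,cv)
final:
nodes: 1:V, 2:V, 4:V, 7:V, 8:V, 9:V, 14:T, 15:V, 16:V, 17:V, 18:T, 19:T, 20:T, 21:T, 22:V, 23:V, 24:V, 25:T, 26:T, 27:T, 28:T
edges: (14,1,cv); (14,4,cv); (14,8,cv); (14,8,cvk); (18,1,cv); (18,15,cv); (18,17,cv); (19,7,cv); (19,15,cv); (19,16,cv); (20,9,cv); (20,16,cv); (20,17,cv); (21,15,cv); (21,16,cv); (21,17,cv); (25,1,cv); (25,22,cv); (25,24,cv); (26,2,cv); (26,22,cv); (26,23,cv); (27,4,cv); (27,23,cv); (27,24,cv); (28,22,cv); (28,23,cv); (28,24,cv)


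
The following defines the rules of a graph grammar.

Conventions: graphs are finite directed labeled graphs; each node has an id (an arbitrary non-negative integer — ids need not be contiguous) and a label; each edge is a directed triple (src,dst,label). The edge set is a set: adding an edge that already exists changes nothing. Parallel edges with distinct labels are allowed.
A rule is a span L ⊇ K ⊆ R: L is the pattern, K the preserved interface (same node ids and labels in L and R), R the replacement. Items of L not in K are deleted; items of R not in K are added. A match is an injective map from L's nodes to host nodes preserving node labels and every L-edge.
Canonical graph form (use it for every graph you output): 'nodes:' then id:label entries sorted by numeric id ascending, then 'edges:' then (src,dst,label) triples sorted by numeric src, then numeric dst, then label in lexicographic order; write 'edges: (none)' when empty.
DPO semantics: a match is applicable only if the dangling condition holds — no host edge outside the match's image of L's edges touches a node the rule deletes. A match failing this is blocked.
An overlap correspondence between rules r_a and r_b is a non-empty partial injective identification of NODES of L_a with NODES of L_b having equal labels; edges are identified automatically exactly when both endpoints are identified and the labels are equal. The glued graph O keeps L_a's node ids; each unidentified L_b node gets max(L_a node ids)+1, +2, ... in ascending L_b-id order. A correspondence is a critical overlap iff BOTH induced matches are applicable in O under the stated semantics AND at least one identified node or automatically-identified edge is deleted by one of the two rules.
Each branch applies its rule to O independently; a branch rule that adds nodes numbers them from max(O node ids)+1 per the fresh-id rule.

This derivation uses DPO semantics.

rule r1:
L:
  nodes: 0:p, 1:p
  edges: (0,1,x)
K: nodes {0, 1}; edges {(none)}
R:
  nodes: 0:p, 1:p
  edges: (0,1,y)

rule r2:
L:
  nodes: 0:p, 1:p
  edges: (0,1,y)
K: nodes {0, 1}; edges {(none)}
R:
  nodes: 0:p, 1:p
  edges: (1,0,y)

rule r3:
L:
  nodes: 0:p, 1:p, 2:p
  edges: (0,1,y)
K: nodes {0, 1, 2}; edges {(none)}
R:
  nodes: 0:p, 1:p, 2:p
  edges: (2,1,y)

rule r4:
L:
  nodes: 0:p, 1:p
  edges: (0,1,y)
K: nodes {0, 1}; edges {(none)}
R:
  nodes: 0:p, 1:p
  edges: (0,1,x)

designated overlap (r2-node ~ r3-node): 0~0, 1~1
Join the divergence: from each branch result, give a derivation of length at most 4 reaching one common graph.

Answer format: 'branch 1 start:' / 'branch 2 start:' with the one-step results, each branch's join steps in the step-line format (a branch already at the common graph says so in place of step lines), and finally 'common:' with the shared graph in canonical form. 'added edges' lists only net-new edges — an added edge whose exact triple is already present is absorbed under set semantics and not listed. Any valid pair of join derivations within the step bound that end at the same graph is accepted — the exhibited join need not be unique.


branch 1 start:
nodes: 0:p, 1:p, 2:p
edges: (1,0,y)
branch 2 start:
nodes: 0:p, 1:p, 2:p
edges: (2,1,y)
branch 1 step 1: rule r2; match: 0->1, 1->0; deleted nodes (none); deleted edges (1,0,y); added nodes (none); added edges (0,1,y); result: nodes: 0:p, 1:p, 2:p edges: (0,1,y)
branch 2 step 1: rule r3; match: 0->2, 1->1, 2->0; deleted nodes (none); deleted edges (2,1,y); added nodes (none); added edges (0,1,y); result: nodes: 0:p, 1:p, 2:p edges: (0,1,y)
common:
nodes: 0:p, 1:p, 2:p
edges: (0,1,y)


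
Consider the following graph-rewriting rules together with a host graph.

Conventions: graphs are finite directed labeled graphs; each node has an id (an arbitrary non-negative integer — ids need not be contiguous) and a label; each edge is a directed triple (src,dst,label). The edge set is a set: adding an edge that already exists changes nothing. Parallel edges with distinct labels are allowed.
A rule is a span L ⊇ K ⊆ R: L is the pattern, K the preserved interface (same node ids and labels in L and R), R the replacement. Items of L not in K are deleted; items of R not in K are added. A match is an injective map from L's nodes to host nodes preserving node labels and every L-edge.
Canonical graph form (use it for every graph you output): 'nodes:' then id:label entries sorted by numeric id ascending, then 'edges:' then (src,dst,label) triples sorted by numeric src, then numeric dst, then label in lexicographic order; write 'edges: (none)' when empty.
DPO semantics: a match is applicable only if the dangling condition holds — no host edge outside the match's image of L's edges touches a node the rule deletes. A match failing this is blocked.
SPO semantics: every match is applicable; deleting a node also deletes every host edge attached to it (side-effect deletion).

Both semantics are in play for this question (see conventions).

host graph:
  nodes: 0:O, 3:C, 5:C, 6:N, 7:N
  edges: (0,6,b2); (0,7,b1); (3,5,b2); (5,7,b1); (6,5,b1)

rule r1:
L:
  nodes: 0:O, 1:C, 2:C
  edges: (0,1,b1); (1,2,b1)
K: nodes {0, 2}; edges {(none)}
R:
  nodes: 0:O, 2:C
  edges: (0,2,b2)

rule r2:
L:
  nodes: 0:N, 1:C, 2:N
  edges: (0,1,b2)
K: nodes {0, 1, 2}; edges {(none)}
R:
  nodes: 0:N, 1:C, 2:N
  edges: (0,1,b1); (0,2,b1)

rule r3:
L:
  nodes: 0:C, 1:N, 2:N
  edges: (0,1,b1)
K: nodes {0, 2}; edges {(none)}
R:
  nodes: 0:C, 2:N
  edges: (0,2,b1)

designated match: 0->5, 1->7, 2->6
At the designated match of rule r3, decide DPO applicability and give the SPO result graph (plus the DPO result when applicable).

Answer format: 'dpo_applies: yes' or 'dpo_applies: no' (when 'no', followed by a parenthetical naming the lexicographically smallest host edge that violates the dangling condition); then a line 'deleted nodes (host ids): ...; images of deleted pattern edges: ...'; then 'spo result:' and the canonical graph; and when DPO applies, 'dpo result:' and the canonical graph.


dpo_applies: no
(the rule deletes node 7, which keeps host edge (0,7,b1) outside the match image — the dangling condition fails, DPO blocks; SPO proceeds and side-deletes such edges)
deleted nodes (host ids): 7; images of deleted pattern edges: (5,7,b1)
spo result:
nodes: 0:O, 3:C, 5:C, 6:N
edges: (0,6,b2); (3,5,b2); (5,6,b1); (6,5,b1)


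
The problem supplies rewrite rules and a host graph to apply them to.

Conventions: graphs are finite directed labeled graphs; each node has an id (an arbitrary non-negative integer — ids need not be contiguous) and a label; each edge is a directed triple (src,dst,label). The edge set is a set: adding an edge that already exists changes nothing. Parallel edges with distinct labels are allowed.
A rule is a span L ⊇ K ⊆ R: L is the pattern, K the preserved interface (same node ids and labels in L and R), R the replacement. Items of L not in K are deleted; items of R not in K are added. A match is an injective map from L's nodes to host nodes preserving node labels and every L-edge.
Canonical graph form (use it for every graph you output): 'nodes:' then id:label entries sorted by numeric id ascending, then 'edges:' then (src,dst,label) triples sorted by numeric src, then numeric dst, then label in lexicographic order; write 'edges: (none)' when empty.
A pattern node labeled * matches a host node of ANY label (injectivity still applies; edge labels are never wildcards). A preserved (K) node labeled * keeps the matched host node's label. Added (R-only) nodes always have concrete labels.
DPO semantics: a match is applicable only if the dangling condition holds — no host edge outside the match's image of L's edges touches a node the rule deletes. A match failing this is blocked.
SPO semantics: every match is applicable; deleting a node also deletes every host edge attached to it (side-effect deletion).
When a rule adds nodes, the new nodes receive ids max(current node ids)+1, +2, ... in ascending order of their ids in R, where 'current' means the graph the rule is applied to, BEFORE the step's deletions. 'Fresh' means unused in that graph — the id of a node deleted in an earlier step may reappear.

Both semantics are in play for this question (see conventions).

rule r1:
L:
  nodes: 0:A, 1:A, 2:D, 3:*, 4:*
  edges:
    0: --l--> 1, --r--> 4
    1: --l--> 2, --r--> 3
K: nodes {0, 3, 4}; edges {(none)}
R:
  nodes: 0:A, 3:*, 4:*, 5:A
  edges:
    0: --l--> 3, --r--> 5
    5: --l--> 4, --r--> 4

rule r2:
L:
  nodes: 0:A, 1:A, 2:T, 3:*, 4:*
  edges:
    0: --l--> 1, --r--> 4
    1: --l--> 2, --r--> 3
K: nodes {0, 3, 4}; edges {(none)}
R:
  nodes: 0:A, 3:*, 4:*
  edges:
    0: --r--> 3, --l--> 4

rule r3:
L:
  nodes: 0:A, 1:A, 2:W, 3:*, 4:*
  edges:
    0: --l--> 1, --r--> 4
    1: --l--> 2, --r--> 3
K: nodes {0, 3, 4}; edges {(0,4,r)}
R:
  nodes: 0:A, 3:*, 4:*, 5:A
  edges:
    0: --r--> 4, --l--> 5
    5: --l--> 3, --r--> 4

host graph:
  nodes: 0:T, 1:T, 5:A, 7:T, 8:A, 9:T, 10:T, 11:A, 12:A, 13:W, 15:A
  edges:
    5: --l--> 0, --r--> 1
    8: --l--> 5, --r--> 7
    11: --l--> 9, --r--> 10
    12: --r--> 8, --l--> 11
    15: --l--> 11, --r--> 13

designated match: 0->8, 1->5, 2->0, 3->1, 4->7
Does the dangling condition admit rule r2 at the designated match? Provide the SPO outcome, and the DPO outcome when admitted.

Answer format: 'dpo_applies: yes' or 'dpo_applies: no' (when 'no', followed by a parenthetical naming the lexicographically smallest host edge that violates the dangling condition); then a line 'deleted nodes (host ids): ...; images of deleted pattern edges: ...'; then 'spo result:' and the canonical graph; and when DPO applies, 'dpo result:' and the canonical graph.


dpo_applies: yes
deleted nodes (host ids): 0, 5; images of deleted pattern edges: (5,0,l); (5,1,r); (8,5,l); (8,7,r)
spo result:
nodes: 1:T, 7:T, 8:A, 9:T, 10:T, 11:A, 12:A, 13:W, 15:A
edges: (8,1,r); (8,7,l); (11,9,l); (11,10,r); (12,8,r); (12,11,l); (15,11,l); (15,13,r)
dpo result:
nodes: 1:T, 7:T, 8:A, 9:T, 10:T, 11:A, 12:A, 13:W, 15:A
edges: (8,1,r); (8,7,l); (11,9,l); (11,10,r); (12,8,r); (12,11,l); (15,11,l); (15,13,r)


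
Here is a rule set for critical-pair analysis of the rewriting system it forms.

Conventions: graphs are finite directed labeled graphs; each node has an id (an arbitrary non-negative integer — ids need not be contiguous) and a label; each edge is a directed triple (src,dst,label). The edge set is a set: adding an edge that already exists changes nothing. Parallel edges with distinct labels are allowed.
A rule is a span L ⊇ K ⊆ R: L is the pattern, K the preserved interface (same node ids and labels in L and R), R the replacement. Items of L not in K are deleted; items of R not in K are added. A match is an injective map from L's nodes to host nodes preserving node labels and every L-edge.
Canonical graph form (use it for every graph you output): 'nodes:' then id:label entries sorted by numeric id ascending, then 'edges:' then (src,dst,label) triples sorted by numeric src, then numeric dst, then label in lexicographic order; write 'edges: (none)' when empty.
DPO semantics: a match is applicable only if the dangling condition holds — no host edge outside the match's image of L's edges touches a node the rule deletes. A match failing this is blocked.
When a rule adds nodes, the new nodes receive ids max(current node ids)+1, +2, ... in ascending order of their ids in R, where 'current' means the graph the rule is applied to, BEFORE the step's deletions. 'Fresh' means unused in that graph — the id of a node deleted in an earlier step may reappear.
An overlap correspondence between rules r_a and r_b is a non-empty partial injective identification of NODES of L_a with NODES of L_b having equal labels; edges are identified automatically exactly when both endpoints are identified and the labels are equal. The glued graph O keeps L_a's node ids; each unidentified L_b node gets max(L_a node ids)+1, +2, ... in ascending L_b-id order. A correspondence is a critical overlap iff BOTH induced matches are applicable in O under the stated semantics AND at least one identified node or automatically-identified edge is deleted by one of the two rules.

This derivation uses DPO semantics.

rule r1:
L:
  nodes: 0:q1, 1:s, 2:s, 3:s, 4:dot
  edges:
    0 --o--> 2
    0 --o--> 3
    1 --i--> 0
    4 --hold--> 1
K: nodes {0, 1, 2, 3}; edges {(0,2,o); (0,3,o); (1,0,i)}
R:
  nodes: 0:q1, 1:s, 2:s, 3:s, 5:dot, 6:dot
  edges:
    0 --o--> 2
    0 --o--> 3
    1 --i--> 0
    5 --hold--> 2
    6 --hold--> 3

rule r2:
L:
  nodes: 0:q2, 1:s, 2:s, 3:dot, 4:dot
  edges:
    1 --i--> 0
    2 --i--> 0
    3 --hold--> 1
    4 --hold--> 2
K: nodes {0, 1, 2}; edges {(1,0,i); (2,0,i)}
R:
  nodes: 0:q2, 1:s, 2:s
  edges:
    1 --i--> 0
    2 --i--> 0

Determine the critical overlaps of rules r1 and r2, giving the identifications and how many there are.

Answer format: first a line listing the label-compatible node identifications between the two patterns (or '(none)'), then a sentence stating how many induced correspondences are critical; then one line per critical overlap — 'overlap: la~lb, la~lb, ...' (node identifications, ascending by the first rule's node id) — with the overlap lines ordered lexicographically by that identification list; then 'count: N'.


label-compatible node identifications between L(r1) and L(r2): 1~1, 1~2, 2~1, 2~2, 3~1, 3~2, 4~3, 4~4
6 of the induced correspondences are critical overlaps of r1 and r2.
overlap: 1~1, 2~2, 4~3
overlap: 1~1, 3~2, 4~3
overlap: 1~1, 4~3
overlap: 1~2, 2~1, 4~4
overlap: 1~2, 3~1, 4~4
overlap: 1~2, 4~4
count: 6


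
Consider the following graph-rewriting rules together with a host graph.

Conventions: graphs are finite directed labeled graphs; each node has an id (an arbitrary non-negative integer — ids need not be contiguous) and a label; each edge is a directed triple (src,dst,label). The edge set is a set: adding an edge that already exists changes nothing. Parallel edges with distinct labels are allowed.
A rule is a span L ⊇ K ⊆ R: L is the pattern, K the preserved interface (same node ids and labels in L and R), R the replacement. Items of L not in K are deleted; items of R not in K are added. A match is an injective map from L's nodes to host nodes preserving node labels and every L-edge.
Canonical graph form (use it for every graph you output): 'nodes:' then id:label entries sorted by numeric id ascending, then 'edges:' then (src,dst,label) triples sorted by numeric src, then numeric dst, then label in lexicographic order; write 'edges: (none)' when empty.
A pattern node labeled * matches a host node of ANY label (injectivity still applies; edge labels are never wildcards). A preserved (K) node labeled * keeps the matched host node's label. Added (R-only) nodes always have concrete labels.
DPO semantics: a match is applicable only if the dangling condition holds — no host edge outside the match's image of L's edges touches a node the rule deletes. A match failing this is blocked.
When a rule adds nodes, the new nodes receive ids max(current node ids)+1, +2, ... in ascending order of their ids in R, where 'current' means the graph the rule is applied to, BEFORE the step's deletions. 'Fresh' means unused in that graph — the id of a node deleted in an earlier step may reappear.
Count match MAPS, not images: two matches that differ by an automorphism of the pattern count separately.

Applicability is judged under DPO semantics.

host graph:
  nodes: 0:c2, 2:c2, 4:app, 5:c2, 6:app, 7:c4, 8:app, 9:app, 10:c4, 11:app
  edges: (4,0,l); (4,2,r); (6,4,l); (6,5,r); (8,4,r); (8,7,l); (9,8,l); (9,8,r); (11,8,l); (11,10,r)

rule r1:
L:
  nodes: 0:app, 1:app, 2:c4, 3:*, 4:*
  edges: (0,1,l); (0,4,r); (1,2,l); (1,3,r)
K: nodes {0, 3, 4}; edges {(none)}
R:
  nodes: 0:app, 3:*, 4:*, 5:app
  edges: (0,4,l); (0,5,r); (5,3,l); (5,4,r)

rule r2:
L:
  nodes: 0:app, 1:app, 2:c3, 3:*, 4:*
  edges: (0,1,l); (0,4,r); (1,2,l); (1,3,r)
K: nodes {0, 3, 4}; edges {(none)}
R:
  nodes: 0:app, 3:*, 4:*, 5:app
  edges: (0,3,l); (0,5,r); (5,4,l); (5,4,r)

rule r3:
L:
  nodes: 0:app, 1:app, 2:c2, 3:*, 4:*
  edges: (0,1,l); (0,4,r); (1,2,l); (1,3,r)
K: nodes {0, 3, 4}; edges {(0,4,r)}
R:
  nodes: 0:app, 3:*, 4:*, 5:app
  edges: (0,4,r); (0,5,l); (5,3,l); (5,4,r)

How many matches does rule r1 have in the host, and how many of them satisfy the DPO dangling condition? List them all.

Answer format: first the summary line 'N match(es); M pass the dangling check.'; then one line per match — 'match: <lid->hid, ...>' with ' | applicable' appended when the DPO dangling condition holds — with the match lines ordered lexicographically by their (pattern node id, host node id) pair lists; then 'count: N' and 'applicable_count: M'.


1 match(es); 0 pass the dangling check.
match: 0->11, 1->8, 2->7, 3->4, 4->10
count: 1
applicable_count: 0


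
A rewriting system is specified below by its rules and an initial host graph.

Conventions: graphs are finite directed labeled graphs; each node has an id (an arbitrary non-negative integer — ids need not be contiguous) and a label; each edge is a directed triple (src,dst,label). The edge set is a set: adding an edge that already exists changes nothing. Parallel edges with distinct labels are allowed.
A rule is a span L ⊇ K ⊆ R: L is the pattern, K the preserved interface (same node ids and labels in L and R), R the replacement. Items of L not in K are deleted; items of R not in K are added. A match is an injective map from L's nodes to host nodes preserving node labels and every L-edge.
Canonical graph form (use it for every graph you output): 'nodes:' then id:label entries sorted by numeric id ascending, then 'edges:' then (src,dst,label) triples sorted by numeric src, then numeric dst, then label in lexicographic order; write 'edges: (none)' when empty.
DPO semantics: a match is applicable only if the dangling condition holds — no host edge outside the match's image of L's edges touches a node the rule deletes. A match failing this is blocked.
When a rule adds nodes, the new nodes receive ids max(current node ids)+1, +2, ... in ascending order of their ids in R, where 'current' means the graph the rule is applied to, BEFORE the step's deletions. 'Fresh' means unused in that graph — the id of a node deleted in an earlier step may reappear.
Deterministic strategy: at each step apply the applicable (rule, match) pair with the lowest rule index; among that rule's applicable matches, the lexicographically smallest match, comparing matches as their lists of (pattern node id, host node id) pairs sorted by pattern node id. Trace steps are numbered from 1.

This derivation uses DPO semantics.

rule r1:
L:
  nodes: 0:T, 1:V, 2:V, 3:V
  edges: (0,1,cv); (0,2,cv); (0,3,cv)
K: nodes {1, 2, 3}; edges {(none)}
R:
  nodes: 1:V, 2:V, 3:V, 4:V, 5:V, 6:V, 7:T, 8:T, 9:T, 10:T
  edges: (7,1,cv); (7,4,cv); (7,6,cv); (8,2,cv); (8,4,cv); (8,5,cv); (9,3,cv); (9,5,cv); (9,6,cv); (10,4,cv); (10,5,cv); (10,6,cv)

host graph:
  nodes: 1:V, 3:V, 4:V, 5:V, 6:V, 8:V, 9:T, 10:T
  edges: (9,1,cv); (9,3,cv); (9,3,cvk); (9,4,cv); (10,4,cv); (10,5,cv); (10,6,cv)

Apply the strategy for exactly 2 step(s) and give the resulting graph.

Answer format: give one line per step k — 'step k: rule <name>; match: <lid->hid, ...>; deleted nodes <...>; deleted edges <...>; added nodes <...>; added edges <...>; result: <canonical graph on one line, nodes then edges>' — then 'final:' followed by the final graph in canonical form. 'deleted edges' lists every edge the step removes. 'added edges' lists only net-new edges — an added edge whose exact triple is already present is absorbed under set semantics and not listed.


step 1: rule r1; match: 0->10, 1->4, 2->5, 3->6; deleted nodes 10; deleted edges (10,4,cv); (10,5,cv); (10,6,cv); added nodes 11, 12, 13, 14, 15, 16, 17; added edges (14,4,cv); (14,11,cv); (14,13,cv); (15,5,cv); (15,11,cv); (15,12,cv); (16,6,cv); (16,12,cv); (16,13,cv); (17,11,cv); (17,12,cv); (17,13,cv); result: nodes: 1:V, 3:V, 4:V, 5:V, 6:V, 8:V, 9:T, 11:V, 12:V, 13:V, 14:T, 15:T, 16:T, 17:T edges: (9,1,cv); (9,3,cv); (9,3,cvk); (9,4,cv); (14,4,cv); (14,11,cv); (14,13,cv); (15,5,cv); (15,11,cv); (15,12,cv); (16,6,cv); (16,12,cv); (16,13,cv); (17,11,cv); (17,12,cv); (17,13,cv)
step 2: rule r1; match: 0->14, 1->4, 2->11, 3->13; deleted nodes 14; deleted edges (14,4,cv); (14,11,cv); (14,13,cv); added nodes 18, 19, 20, 21, 22, 23, 24; added edges (21,4,cv); (21,18,cv); (21,20,cv); (22,11,cv); (22,18,cv); (22,19,cv); (23,13,cv); (23,19,cv); (23,20,cv); (24,18,cv); (24,19,cv); (24,20,cv); result: nodes: 1:V, 3:V, 4:V, 5:V, 6:V, 8:V, 9:T, 11:V, 12:V, 13:V, 15:T, 16:T, 17:T, 18:V, 19:V, 20:V, 21:T, 22:T, 23:T, 24:T edges: (9,1,cv); (9,3,cv); (9,3,cvk); (9,4,cv); (15,5,cv); (15,11,cv); (15,12,cv); (16,6,cv); (16,12,cv); (16,13,cv); (17,11,cv); (17,12,cv); (17,13,cv); (21,4,cv); (21,18,cv); (21,20,cv); (22,11,cv); (22,18,cv); (22,19,cv); (23,13,cv); (23,19,cv); (23,20,cv); (24,18,cv); (24,19,cv); (24,20,cv)
final:
nodes: 1:V, 3:V, 4:V, 5:V, 6:V, 8:V, 9:T, 11:V, 12:V, 13:V, 15:T, 16:T, 17:T, 18:V, 19:V, 20:V, 21:T, 22:T, 23:T, 24:T
edges: (9,1,cv); (9,3,cv); (9,3,cvk); (9,4,cv); (15,5,cv); (15,11,cv); (15,12,cv); (16,6,cv); (16,12,cv); (16,13,cv); (17,11,cv); (17,12,cv); (17,13,cv); (21,4,cv); (21,18,cv); (21,20,cv); (22,11,cv); (22,18,cv); (22,19,cv); (23,13,cv); (23,19,cv); (23,20,cv); (24,18,cv); (24,19,cv); (24,20,cv)


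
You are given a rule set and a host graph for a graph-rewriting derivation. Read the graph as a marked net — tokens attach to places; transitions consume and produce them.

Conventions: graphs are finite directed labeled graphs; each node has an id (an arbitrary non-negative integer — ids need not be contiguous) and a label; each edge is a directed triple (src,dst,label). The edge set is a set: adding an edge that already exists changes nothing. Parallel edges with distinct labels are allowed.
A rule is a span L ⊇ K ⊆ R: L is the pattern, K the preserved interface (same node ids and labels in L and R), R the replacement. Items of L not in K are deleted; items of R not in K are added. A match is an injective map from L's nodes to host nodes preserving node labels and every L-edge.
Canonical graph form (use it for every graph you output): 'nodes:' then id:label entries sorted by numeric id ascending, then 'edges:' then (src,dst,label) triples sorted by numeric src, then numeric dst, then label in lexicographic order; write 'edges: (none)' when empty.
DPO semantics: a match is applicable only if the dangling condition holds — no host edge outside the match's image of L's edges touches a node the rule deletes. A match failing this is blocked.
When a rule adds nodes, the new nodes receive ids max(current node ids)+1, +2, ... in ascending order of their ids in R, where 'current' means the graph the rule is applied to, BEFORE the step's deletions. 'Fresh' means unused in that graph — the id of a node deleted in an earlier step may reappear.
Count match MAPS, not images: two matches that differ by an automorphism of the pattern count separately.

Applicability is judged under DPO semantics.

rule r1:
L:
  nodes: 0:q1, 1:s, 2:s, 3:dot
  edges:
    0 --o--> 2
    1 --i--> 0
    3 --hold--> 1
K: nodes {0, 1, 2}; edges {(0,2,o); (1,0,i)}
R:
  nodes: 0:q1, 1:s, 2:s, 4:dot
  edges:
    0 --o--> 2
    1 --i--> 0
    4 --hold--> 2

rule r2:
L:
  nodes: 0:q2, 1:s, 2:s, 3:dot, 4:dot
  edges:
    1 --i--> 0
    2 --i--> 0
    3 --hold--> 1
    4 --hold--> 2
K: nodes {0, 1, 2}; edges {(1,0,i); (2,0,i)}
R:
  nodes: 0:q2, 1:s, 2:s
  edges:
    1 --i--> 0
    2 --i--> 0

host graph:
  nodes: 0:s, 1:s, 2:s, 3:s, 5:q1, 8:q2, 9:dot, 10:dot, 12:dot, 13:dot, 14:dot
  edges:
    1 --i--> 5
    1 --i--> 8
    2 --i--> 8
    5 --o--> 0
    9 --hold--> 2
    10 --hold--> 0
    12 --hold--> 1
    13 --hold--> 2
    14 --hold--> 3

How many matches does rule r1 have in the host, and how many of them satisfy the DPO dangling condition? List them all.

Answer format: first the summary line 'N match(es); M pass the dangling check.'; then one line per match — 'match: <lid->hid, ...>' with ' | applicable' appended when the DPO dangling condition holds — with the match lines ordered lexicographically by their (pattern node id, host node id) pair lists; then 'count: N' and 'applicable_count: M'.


1 match(es); 1 pass the dangling check.
match: 0->5, 1->1, 2->0, 3->12 | applicable
count: 1
applicable_count: 1


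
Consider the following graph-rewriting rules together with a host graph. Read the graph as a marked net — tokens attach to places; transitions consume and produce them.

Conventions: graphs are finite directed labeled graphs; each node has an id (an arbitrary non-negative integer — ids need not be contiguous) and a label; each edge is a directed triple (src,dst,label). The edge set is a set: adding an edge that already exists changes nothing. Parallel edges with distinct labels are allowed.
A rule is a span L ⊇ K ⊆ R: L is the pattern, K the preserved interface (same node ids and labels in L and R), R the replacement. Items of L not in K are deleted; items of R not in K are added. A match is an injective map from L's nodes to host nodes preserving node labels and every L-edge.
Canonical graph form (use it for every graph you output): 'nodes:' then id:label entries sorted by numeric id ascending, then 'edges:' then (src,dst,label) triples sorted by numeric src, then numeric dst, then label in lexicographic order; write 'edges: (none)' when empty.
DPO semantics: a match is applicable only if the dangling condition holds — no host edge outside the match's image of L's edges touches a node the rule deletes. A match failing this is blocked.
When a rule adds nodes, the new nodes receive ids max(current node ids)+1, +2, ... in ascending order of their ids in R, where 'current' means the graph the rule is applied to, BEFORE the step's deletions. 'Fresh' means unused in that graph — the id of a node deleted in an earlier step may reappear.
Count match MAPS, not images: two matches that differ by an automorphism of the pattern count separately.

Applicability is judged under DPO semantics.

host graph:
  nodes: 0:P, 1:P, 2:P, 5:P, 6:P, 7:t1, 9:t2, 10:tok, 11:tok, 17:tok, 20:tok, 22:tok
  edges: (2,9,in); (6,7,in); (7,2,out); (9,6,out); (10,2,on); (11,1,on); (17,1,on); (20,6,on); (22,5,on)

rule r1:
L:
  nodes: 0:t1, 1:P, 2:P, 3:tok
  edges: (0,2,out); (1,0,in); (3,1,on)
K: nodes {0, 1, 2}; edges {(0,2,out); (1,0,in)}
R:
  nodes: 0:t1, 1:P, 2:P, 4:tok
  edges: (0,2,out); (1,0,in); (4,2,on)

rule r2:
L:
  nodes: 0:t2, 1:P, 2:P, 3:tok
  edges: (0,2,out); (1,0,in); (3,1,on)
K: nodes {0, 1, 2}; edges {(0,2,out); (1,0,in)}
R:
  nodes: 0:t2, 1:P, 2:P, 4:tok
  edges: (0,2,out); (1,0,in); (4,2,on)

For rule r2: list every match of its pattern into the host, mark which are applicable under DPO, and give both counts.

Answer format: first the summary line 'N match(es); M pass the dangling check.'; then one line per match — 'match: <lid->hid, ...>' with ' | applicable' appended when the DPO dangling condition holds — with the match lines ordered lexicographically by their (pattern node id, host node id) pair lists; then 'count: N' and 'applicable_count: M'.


1 match(es); 1 pass the dangling check.
match: 0->9, 1->2, 2->6, 3->10 | applicable
count: 1
applicable_count: 1


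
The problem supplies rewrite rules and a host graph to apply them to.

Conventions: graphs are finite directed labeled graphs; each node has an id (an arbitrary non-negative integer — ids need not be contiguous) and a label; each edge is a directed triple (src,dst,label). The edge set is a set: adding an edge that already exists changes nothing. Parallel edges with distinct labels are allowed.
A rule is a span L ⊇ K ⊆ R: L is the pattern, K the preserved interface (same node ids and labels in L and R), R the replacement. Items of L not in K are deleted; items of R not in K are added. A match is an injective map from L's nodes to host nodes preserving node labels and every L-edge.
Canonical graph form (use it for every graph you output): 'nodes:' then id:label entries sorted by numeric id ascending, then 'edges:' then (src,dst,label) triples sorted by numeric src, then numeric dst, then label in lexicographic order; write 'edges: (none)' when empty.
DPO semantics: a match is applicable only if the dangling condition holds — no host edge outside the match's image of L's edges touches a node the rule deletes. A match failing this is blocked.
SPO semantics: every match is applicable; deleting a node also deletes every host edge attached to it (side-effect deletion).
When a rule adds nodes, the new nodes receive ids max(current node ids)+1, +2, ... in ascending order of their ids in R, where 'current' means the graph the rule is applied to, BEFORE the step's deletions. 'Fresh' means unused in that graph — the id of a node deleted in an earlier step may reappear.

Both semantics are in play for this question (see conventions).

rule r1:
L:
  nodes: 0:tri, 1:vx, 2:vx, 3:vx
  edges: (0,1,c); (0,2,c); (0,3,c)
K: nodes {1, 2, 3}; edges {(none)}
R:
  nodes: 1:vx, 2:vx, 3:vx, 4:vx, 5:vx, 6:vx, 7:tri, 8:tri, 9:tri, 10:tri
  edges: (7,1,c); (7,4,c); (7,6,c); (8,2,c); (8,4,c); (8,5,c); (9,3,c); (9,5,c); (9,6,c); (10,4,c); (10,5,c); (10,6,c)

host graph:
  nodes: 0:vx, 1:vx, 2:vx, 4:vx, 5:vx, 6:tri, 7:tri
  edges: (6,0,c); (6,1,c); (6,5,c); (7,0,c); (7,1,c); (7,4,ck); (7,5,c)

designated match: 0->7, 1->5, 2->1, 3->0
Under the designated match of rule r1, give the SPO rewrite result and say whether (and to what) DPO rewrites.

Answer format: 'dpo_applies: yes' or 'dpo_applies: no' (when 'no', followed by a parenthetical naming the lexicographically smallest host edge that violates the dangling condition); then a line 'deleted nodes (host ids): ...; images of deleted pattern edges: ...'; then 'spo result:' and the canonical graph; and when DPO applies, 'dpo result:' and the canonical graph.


dpo_applies: no
(the rule deletes node 7, which keeps host edge (7,4,ck) outside the match image — the dangling condition fails, DPO blocks; SPO proceeds and side-deletes such edges)
deleted nodes (host ids): 7; images of deleted pattern edges: (7,0,c); (7,1,c); (7,5,c)
spo result:
nodes: 0:vx, 1:vx, 2:vx, 4:vx, 5:vx, 6:tri, 8:vx, 9:vx, 10:vx, 11:tri, 12:tri, 13:tri, 14:tri
edges: (6,0,c); (6,1,c); (6,5,c); (11,5,c); (11,8,c); (11,10,c); (12,1,c); (12,8,c); (12,9,c); (13,0,c); (13,9,c); (13,10,c); (14,8,c); (14,9,c); (14,10,c)


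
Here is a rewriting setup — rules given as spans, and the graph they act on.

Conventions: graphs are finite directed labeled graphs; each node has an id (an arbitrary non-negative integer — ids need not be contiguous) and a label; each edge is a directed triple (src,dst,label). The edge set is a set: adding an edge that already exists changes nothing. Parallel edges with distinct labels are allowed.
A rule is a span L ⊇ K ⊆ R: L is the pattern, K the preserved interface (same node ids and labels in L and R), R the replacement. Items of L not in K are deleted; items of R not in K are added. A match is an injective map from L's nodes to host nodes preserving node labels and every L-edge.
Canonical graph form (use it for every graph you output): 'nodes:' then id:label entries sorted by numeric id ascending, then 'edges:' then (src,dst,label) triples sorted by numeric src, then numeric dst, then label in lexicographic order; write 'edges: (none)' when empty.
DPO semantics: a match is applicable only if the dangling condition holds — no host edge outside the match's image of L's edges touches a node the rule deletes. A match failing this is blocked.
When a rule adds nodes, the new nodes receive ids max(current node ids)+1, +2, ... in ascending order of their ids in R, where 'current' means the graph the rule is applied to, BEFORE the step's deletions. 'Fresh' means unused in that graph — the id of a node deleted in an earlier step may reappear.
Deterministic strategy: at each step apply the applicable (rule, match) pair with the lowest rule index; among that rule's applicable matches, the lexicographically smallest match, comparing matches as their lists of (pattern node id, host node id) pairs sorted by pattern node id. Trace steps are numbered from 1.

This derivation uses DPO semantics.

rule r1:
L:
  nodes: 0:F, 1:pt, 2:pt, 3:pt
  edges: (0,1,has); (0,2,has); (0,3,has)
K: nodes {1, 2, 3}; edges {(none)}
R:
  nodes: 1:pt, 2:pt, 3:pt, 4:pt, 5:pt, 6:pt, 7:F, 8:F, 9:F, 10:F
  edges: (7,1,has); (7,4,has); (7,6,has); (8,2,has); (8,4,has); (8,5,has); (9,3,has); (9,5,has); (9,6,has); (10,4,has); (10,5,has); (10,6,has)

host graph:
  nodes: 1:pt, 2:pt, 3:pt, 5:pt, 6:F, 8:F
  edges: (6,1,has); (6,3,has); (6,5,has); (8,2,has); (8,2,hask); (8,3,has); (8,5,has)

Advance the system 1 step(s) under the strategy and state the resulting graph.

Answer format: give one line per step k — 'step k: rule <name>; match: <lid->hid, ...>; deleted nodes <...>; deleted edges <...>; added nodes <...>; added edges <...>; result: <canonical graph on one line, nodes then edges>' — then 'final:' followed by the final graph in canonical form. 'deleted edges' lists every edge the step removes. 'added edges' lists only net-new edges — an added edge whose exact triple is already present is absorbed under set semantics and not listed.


step 1: rule r1; match: 0->6, 1->1, 2->3, 3->5; deleted nodes 6; deleted edges (6,1,has); (6,3,has); (6,5,has); added nodes 9, 10, 11, 12, 13, 14, 15; added edges (12,1,has); (12,9,has); (12,11,has); (13,3,has); (13,9,has); (13,10,has); (14,5,has); (14,10,has); (14,11,has); (15,9,has); (15,10,has); (15,11,has); result: nodes: 1:pt, 2:pt, 3:pt, 5:pt, 8:F, 9:pt, 10:pt, 11:pt, 12:F, 13:F, 14:F, 15:F edges: (8,2,has); (8,2,hask); (8,3,has); (8,5,has); (12,1,has); (12,9,has); (12,11,has); (13,3,has); (13,9,has); (13,10,has); (14,5,has); (14,10,has); (14,11,has); (15,9,has); (15,10,has); (15,11,has)
final:
nodes: 1:pt, 2:pt, 3:pt, 5:pt, 8:F, 9:pt, 10:pt, 11:pt, 12:F, 13:F, 14:F, 15:F
edges: (8,2,has); (8,2,hask); (8,3,has); (8,5,has); (12,1,has); (12,9,has); (12,11,has); (13,3,has); (13,9,has); (13,10,has); (14,5,has); (14,10,has); (14,11,has); (15,9,has); (15,10,has); (15,11,has)
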